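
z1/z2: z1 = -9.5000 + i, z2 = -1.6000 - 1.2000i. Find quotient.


Conjugate of z2 = -1.6000 + 1.2000i
Numerator: (-9.5000 + i)(-1.6000 + 1.2000i) = 14.0000 - 13.0000i
Denominator: (-1.6)^2 + (-1.2)^2 = 4
Result = (14.0000 - 13.0000i)/4

3.5000 - 3.2500i


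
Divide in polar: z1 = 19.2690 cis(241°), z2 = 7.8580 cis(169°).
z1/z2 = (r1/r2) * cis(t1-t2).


r = 19.2690 / 7.8580 = 2.4522
theta = 241° - 169° = 72° = 72° (mod 360)

2.4522 cis(72°)


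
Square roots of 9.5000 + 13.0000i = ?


|z| = sqrt(90.25+169) = 16.1012
sqrt((|z|+a)/2) = sqrt((16.1012+9.5)/2) = sqrt(12.8006) = 3.5778
sqrt((|z|-a)/2) = sqrt((16.1012-9.5)/2) = sqrt(3.3006) = 1.8168

±(3.5778 + 1.8168i) i.e. 3.5778 + 1.8168i and -3.5778 - 1.8168i


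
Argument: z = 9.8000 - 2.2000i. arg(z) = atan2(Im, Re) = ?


Re = 9.8, Im = -2.2
arg = atan2(-2.2, 9.8) = -12.6526 degrees

arg(z) = -12.6526 degrees


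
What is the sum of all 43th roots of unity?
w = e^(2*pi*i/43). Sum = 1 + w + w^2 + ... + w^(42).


The sum of all 43th roots of unity is 0.
Geometric series: (1 - w^43)/(1 - w) = (1-1)/(1-w) = 0 since w^43 = 1, w ≠ 1.
Alternatively: coefficient of z^42 in z^43 - 1 is 0.

0


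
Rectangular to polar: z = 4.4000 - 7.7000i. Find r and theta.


r = sqrt(19.36+59.29) = sqrt(78.65) = 8.8685
theta = atan2(-7.7, 4.4) = -60.2551 degrees

r = 8.8685, theta = -60.2551 degrees


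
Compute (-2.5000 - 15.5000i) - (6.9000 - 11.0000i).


Real: -2.5 - 6.9 = -9.4
Imag: -15.5 + 11 = -4.5

-9.4000 - 4.5000i


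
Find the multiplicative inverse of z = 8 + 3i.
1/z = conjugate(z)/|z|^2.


|z|^2 = 64+9 = 73
1/z = (8 - 3i)/73

1/z = 0.1096 - 0.0411i


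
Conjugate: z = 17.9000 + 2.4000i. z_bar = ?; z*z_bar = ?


z_bar = 17.9000 - 2.4000i
z*z_bar = 17.9^2 + 2.4^2 = 320.41 + 5.76 = 326.17

z_bar = 17.9000 - 2.4000i, z*z_bar = 326.17


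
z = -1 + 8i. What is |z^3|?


|z| = sqrt(1+64) = sqrt(65) = 8.0623
|z^3| = |z|^3 = (sqrt(65))^3 = 65*sqrt(65)

|z^3| = 65*sqrt(65) ≈ 524.0468


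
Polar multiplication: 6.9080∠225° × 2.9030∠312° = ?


r = 6.9080 * 2.9030 = 20.0539
theta = 225° + 312° = 537° = 177° (mod 360)

20.0539 cis(177°)


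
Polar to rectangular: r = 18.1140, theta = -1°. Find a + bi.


a = 18.1140*cos(-1°) = 18.1140*0.999848 = 18.1112
b = 18.1140*sin(-1°) = 18.1140*(-0.01745) = -0.3161

18.1112 - 0.3161i


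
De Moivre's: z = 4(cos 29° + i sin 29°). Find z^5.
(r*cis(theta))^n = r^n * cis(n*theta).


r^5 = 4^5 = 1024
n*theta = 5*29° = 145° = 145° (mod 360)
a = 1024*cos(145°) = -838.8117
b = 1024*sin(145°) = 587.3423

1024 cis(145°) = -838.8117 + 587.3423i


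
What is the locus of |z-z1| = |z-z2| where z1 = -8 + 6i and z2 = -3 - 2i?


Equal distances means the locus is the perpendicular bisector of z1 and z2.
Midpoint = ((-8+(-3))/2, (6+(-2))/2) = (-5.5000, 2.0000)

Perpendicular bisector through (-5.5000, 2.0000)


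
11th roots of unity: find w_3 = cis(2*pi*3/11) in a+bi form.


Angle = 360*3/11 = 98.1818°
a = cos(98.1818°) = -0.1423
b = sin(98.1818°) = 0.9898

-0.1423 + 0.9898i


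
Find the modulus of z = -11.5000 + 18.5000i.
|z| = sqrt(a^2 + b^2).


|z| = sqrt((-11.5)^2 + 18.5^2) = sqrt(132.25 + 342.25) = sqrt(474.5) = 21.7830

|z| = 21.7830


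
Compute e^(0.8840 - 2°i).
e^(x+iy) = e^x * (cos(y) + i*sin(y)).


e^0.8840 = 2.4206
cos(-2°) = 0.9994
sin(-2°) = -0.0349
Real = 2.4206*0.9994 = 2.4191
Imag = 2.4206*(-0.0349) = -0.0845

2.4191 - 0.0845i


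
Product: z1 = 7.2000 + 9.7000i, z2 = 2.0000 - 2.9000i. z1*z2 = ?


Real = 7.2*2 - 9.7*(-2.9) = 14.4 - (-28.13) = 42.53
Imag = 7.2*(-2.9) + 2*9.7 = -20.88 + 19.4 = -1.48

42.5300 - 1.4800i


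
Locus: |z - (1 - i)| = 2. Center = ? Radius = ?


|z - z0| = r is a circle with center z0 and radius r.
Center = (1, -1), radius = 2

Circle with center (1, -1) and radius 2


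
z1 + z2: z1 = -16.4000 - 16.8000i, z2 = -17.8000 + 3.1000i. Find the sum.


Real: -16.4 - 17.8 = -34.2
Imag: -16.8 + 3.1 = -13.7

-34.2000 - 13.7000i


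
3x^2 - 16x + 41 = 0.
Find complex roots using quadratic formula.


disc = (-16)^2 - 4*3*41 = 256 - 492 = -236
sqrt(|disc|) = sqrt(236) = 15.3623
Real part = 16/(2*3) = 2.6667
Imag part = 15.3623/(2*3) = 2.5604

2.6667 ± 2.5604i


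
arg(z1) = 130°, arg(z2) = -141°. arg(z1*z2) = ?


arg(z1*z2) = 130° - 141° = -11°
Normalized to (-180°, 180°]: -11°

-11°


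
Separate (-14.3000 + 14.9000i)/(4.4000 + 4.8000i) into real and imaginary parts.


Multiply by conjugate: (-14.3000 + 14.9000i)(4.4000 - 4.8000i) / (4.4^2 + 4.8^2)
Numerator real = -14.3*4.4 + 14.9*4.8 = 8.6
Numerator imag = 14.9*4.4 - (-14.3)*4.8 = 134.2
Denominator = 42.4
Re(z) = 8.6/42.4 = 0.2028
Im(z) = 134.2/42.4 = 3.1651

Re(z) = 0.2028, Im(z) = 3.1651


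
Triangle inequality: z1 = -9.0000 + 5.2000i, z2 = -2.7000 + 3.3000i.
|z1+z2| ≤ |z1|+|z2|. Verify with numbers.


|z1| = sqrt((-9)^2 + 5.2^2) = sqrt(108.04) = 10.3942
|z2| = sqrt((-2.7)^2 + 3.3^2) = sqrt(18.18) = 4.2638
z1+z2 = -11.7000 + 8.5000i
|z1+z2| = sqrt(209.14) = 14.4617
|z1|+|z2| = 10.3942 + 4.2638 = 14.6580

|z1+z2| = 14.4617 ≤ |z1|+|z2| = 14.6580 (verified)


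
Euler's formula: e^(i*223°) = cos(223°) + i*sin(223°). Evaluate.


cos(223°) = -0.7314
sin(223°) = -0.6820

e^(i*223°) = -0.7314 - 0.6820i


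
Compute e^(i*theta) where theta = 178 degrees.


cos(178°) = -0.9994
sin(178°) = 0.0349

e^(i*178°) = -0.9994 + 0.0349i


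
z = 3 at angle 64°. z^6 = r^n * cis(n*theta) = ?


r^6 = 3^6 = 729
n*theta = 6*64° = 384° = 24° (mod 360)
a = 729*cos(24°) = 665.9746
b = 729*sin(24°) = 296.5110

729 cis(24°) = 665.9746 + 296.5110i


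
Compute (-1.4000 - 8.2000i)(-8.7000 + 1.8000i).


Real = -1.4*(-8.7) - (-8.2)*1.8 = 12.18 - (-14.76) = 26.94
Imag = -1.4*1.8 - (8.7)*(-8.2) = -2.52 + 71.34 = 68.82

26.9400 + 68.8200i


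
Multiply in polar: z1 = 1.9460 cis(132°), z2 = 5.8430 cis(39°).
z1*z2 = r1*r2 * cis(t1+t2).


r = 1.9460 * 5.8430 = 11.3705
theta = 132° + 39° = 171° = 171° (mod 360)

11.3705 cis(171°)


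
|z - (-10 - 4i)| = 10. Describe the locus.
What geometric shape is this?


|z - z0| = r is a circle with center z0 and radius r.
Center = (-10, -4), radius = 10

Circle with center (-10, -4) and radius 10


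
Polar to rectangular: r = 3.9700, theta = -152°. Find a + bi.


a = 3.9700*cos(-152°) = 3.9700*(-0.88295) = -3.5053
b = 3.9700*sin(-152°) = 3.9700*(-0.46947) = -1.8638

-3.5053 - 1.8638i


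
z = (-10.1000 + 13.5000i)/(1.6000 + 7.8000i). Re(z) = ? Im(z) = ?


Multiply by conjugate: (-10.1000 + 13.5000i)(1.6000 - 7.8000i) / (1.6^2 + 7.8^2)
Numerator real = -10.1*1.6 + 13.5*7.8 = 89.14
Numerator imag = 13.5*1.6 - (-10.1)*7.8 = 100.38
Denominator = 63.4
Re(z) = 89.14/63.4 = 1.4060
Im(z) = 100.38/63.4 = 1.5833

Re(z) = 1.4060, Im(z) = 1.5833


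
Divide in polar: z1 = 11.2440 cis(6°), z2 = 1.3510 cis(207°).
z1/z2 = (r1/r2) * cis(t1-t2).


r = 11.2440 / 1.3510 = 8.3227
theta = 6° - 207° = -201° = 159° (mod 360)

8.3227 cis(159°)


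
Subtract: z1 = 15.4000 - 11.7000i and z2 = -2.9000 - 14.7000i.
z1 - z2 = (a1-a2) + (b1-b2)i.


Real: 15.4 + 2.9 = 18.3
Imag: -11.7 + 14.7 = 3

18.3000 + 3.0000i


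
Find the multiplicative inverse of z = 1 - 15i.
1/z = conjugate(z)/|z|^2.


|z|^2 = 1+225 = 226
1/z = (1 + 15i)/226

1/z = 0.0044 + 0.0664i


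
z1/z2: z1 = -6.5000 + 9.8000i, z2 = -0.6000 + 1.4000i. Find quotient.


Conjugate of z2 = -0.6000 - 1.4000i
Numerator: (-6.5000 + 9.8000i)(-0.6000 - 1.4000i) = 17.6200 + 3.2200i
Denominator: (-0.6)^2 + 1.4^2 = 2.32
Result = (17.6200 + 3.2200i)/2.32

7.5948 + 1.3879i


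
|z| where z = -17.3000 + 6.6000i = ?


|z| = sqrt((-17.3)^2 + 6.6^2) = sqrt(299.29 + 43.56) = sqrt(342.85) = 18.5162

|z| = 18.5162


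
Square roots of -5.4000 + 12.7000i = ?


|z| = sqrt(29.16+161.29) = 13.8004
sqrt((|z|+a)/2) = sqrt((13.8004+(-5.4))/2) = sqrt(4.2002) = 2.0494
sqrt((|z|-a)/2) = sqrt((13.8004-(-5.4))/2) = sqrt(9.6002) = 3.0984

±(2.0494 + 3.0984i) i.e. 2.0494 + 3.0984i and -2.0494 - 3.0984i


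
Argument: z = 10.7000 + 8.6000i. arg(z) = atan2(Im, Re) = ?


Re = 10.7, Im = 8.6
arg = atan2(8.6, 10.7) = 38.7902 degrees

arg(z) = 38.7902 degrees


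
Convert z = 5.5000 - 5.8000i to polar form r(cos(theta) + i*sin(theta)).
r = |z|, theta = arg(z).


r = sqrt(30.25+33.64) = sqrt(63.89) = 7.9931
theta = atan2(-5.8, 5.5) = -46.5208 degrees

r = 7.9931, theta = -46.5208 degrees


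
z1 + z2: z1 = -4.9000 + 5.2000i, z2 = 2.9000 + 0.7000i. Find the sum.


Real: -4.9 + 2.9 = -2
Imag: 5.2 + 0.7 = 5.9

-2.0000 + 5.9000i


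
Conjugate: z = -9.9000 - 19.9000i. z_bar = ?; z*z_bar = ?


z_bar = -9.9000 + 19.9000i
z*z_bar = (-9.9)^2 + (-19.9)^2 = 98.01 + 396.01 = 494.02

z_bar = -9.9000 + 19.9000i, z*z_bar = 494.02


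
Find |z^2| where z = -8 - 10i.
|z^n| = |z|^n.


|z| = sqrt(64+100) = sqrt(164) = 12.8062
|z^2| = |z|^2 = (sqrt(164))^2 = 164

|z^2| = 164


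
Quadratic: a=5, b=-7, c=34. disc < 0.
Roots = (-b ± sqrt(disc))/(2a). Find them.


disc = (-7)^2 - 4*5*34 = 49 - 680 = -631
sqrt(|disc|) = sqrt(631) = 25.1197
Real part = 7/(2*5) = 0.7000
Imag part = 25.1197/(2*5) = 2.5120

0.7000 ± 2.5120i


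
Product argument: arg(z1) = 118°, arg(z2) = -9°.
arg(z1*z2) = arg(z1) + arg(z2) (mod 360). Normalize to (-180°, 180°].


arg(z1*z2) = 118° - 9° = 109°
Normalized to (-180°, 180°]: 109°

109°


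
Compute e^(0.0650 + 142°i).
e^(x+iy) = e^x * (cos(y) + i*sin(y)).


e^0.0650 = 1.06716
cos(142°) = -0.788
sin(142°) = 0.61566
Real = 1.06716*(-0.788) = -0.8409
Imag = 1.06716*0.61566 = 0.6570

-0.8409 + 0.6570i


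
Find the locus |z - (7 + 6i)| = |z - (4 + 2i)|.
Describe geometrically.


Equal distances means the locus is the perpendicular bisector of z1 and z2.
Midpoint = ((7+4)/2, (6+2)/2) = (5.5000, 4.0000)

Perpendicular bisector through (5.5000, 4.0000)


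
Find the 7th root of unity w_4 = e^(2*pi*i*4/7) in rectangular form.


Angle = 360*4/7 = 205.7143°
a = cos(205.7143°) = -0.9010
b = sin(205.7143°) = -0.4339

-0.9010 - 0.4339i


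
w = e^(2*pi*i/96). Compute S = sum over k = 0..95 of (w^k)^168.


The roots are w_k = w^k with w = e^(2*pi*i/96), and (w^k)^168 = (w^168)^k.
So S = 1 + u + u^2 + ... + u^(95) with u = w^168.
168 = 1*96 + 72, so 168 is not a multiple of 96: u = (w^96)^1 * w^72 = w^72 ≠ 1 (w is a primitive 96th root), while u^96 = (w^96)^168 = 1.
Geometric series: S = (1 - u^96)/(1 - u) = (1 - 1)/(1 - u) = 0

S = 0


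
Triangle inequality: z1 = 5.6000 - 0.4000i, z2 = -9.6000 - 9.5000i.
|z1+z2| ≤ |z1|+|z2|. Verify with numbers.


|z1| = sqrt(5.6^2 + (-0.4)^2) = sqrt(31.52) = 5.6143
|z2| = sqrt((-9.6)^2 + (-9.5)^2) = sqrt(182.41) = 13.5059
z1+z2 = -4.0000 - 9.9000i
|z1+z2| = sqrt(114.01) = 10.6775
|z1|+|z2| = 5.6143 + 13.5059 = 19.1202

|z1+z2| = 10.6775 ≤ |z1|+|z2| = 19.1202 (verified)


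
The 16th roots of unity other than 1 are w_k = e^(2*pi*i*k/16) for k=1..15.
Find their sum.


With w = e^(2*pi*i/16), all 16 of the 16th roots of unity w^0 = 1, w, ..., w^(15) sum to 0: 1 + w + ... + w^(15) = (1 - w^16)/(1 - w) = 0 since w^16 = 1, w ≠ 1.
Removing the root 1: w + w^2 + ... + w^(15) = 0 - 1 = -1

Sum = -1


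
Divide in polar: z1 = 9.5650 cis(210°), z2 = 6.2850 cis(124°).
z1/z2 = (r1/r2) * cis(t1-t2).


r = 9.5650 / 6.2850 = 1.5219
theta = 210° - 124° = 86° = 86° (mod 360)

1.5219 cis(86°)


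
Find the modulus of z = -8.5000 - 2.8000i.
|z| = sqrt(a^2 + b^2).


|z| = sqrt((-8.5)^2 + (-2.8)^2) = sqrt(72.25 + 7.84) = sqrt(80.09) = 8.9493

|z| = 8.9493


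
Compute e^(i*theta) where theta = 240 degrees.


cos(240°) = -0.5000
sin(240°) = -0.8660

e^(i*240°) = -0.5000 - 0.8660i


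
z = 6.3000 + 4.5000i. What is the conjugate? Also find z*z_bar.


z_bar = 6.3000 - 4.5000i
z*z_bar = 6.3^2 + 4.5^2 = 39.69 + 20.25 = 59.94

z_bar = 6.3000 - 4.5000i, z*z_bar = 59.94


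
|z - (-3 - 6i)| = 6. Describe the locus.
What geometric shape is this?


|z - z0| = r is a circle with center z0 and radius r.
Center = (-3, -6), radius = 6

Circle with center (-3, -6) and radius 6


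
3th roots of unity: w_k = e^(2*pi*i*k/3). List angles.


The 3th roots of unity are cis(360k/3°) for k=0..2
Angle step = 360/3 = 120°
Primitive root: cis(120°)
Primitive root = -0.5000 + 0.8660i

3 roots at angles: 0°, 120°, 240°


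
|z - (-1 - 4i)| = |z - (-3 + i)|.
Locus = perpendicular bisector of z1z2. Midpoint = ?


Equal distances means the locus is the perpendicular bisector of z1 and z2.
Midpoint = ((-1+(-3))/2, (-4+1)/2) = (-2.0000, -1.5000)

Perpendicular bisector through (-2.0000, -1.5000)


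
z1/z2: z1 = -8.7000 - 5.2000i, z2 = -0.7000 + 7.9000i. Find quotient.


Conjugate of z2 = -0.7000 - 7.9000i
Numerator: (-8.7000 - 5.2000i)(-0.7000 - 7.9000i) = -34.9900 + 72.3700i
Denominator: (-0.7)^2 + 7.9^2 = 62.9
Result = (-34.9900 + 72.3700i)/62.9

-0.5563 + 1.1506i


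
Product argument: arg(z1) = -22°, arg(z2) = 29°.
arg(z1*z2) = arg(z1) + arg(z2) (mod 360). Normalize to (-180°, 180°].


arg(z1*z2) = -22° + 29° = 7°
Normalized to (-180°, 180°]: 7°

7°


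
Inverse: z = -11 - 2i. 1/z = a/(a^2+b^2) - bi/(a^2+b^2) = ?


|z|^2 = 121+4 = 125
1/z = (-11 + 2i)/125

1/z = -0.0880 + 0.0160i


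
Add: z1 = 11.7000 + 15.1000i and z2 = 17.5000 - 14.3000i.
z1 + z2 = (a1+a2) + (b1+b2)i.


Real: 11.7 + 17.5 = 29.2
Imag: 15.1 - 14.3 = 0.8

29.2000 + 0.8000i


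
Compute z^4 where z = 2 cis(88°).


r^4 = 2^4 = 16
n*theta = 4*88° = 352° = 352° (mod 360)
a = 16*cos(352°) = 15.8443
b = 16*sin(352°) = -2.2268

16 cis(352°) = 15.8443 - 2.2268i


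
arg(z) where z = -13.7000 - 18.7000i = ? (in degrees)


Re = -13.7, Im = -18.7
arg = atan2(-18.7, -13.7) = -126.2273 degrees

arg(z) = -126.2273 degrees


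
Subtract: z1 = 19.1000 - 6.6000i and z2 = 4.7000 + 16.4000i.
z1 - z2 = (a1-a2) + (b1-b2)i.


Real: 19.1 - 4.7 = 14.4
Imag: -6.6 - 16.4 = -23

14.4000 - 23.0000i


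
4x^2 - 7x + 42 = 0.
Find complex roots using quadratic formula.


disc = (-7)^2 - 4*4*42 = 49 - 672 = -623
sqrt(|disc|) = sqrt(623) = 24.9600
Real part = 7/(2*4) = 0.8750
Imag part = 24.9600/(2*4) = 3.1200

0.8750 ± 3.1200i


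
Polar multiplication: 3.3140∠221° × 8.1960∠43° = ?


r = 3.3140 * 8.1960 = 27.1615
theta = 221° + 43° = 264° = 264° (mod 360)

27.1615 cis(264°)


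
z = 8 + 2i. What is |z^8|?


|z| = sqrt(64+4) = sqrt(68) = 8.2462
|z^8| = |z|^8 = (sqrt(68))^8 = 68^4 = 21381376

|z^8| = 21381376


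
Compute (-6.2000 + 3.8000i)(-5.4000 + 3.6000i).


Real = -6.2*(-5.4) - 3.8*3.6 = 33.48 - 13.68 = 19.8
Imag = -6.2*3.6 - (5.4)*3.8 = -22.32 - (20.52) = -42.84

19.8000 - 42.8400i


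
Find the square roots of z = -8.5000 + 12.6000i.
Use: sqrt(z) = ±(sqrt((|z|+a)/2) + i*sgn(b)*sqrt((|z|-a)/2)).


|z| = sqrt(72.25+158.76) = 15.1990
sqrt((|z|+a)/2) = sqrt((15.1990+(-8.5))/2) = sqrt(3.3495) = 1.8302
sqrt((|z|-a)/2) = sqrt((15.1990-(-8.5))/2) = sqrt(11.8495) = 3.4423

±(1.8302 + 3.4423i) i.e. 1.8302 + 3.4423i and -1.8302 - 3.4423i


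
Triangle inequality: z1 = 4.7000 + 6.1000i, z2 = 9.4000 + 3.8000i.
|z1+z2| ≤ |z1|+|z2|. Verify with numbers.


|z1| = sqrt(4.7^2 + 6.1^2) = sqrt(59.3) = 7.7006
|z2| = sqrt(9.4^2 + 3.8^2) = sqrt(102.8) = 10.1390
z1+z2 = 14.1000 + 9.9000i
|z1+z2| = sqrt(296.82) = 17.2285
|z1|+|z2| = 7.7006 + 10.1390 = 17.8396

|z1+z2| = 17.2285 ≤ |z1|+|z2| = 17.8396 (verified)


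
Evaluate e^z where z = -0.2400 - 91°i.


e^-0.2400 = 0.7866
cos(-91°) = -0.01745
sin(-91°) = -0.99985
Real = 0.7866*(-0.01745) = -0.0137
Imag = 0.7866*(-0.99985) = -0.7865

-0.0137 - 0.7865i


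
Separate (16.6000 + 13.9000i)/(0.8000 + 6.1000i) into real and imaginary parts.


Multiply by conjugate: (16.6000 + 13.9000i)(0.8000 - 6.1000i) / (0.8^2 + 6.1^2)
Numerator real = 16.6*0.8 + 13.9*6.1 = 98.07
Numerator imag = 13.9*0.8 - 16.6*6.1 = -90.14
Denominator = 37.85
Re(z) = 98.07/37.85 = 2.5910
Im(z) = -90.14/37.85 = -2.3815

Re(z) = 2.5910, Im(z) = -2.3815


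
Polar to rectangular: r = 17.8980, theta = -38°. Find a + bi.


a = 17.8980*cos(-38°) = 17.8980*0.78801 = 14.1038
b = 17.8980*sin(-38°) = 17.8980*(-0.61566) = -11.0191

14.1038 - 11.0191i


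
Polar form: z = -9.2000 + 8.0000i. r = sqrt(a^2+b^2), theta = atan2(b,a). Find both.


r = sqrt(84.64+64) = sqrt(148.64) = 12.1918
theta = atan2(8, -9.2) = 138.9909 degrees

r = 12.1918, theta = 138.9909 degrees


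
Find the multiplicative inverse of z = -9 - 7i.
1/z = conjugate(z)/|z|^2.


|z|^2 = 81+49 = 130
1/z = (-9 + 7i)/130

1/z = -0.0692 + 0.0538i


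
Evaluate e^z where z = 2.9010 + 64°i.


e^2.9010 = 18.1923
cos(64°) = 0.43837
sin(64°) = 0.8988
Real = 18.1923*0.43837 = 7.9750
Imag = 18.1923*0.8988 = 16.3512

7.9750 + 16.3512i


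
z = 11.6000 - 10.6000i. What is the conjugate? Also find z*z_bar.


z_bar = 11.6000 + 10.6000i
z*z_bar = 11.6^2 + (-10.6)^2 = 134.56 + 112.36 = 246.92

z_bar = 11.6000 + 10.6000i, z*z_bar = 246.92


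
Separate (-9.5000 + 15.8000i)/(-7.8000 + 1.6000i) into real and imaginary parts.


Multiply by conjugate: (-9.5000 + 15.8000i)(-7.8000 - 1.6000i) / ((-7.8)^2 + 1.6^2)
Numerator real = -9.5*(-7.8) + 15.8*1.6 = 99.38
Numerator imag = 15.8*(-7.8) - (-9.5)*1.6 = -108.04
Denominator = 63.4
Re(z) = 99.38/63.4 = 1.5675
Im(z) = -108.04/63.4 = -1.7041

Re(z) = 1.5675, Im(z) = -1.7041


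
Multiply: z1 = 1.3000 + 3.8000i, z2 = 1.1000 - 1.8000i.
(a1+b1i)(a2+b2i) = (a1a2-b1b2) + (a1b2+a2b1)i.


Real = 1.3*1.1 - 3.8*(-1.8) = 1.43 - (-6.84) = 8.27
Imag = 1.3*(-1.8) + 1.1*3.8 = -2.34 + 4.18 = 1.84

8.2700 + 1.8400i


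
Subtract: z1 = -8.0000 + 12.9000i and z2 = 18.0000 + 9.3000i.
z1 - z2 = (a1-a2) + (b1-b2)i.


Real: -8 - 18 = -26
Imag: 12.9 - 9.3 = 3.6

-26.0000 + 3.6000i


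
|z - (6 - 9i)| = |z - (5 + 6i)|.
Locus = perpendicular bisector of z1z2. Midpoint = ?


Equal distances means the locus is the perpendicular bisector of z1 and z2.
Midpoint = ((6+5)/2, (-9+6)/2) = (5.5000, -1.5000)

Perpendicular bisector through (5.5000, -1.5000)


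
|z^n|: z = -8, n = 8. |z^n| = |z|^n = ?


|z| = sqrt(64+0) = sqrt(64) = 8
|z^8| = |z|^8 = 8^8 = 16777216

|z^8| = 16777216


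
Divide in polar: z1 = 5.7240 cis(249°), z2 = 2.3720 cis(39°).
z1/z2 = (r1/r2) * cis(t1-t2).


r = 5.7240 / 2.3720 = 2.4132
theta = 249° - 39° = 210° = 210° (mod 360)

2.4132 cis(210°)


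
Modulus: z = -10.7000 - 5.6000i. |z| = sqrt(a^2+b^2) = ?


|z| = sqrt((-10.7)^2 + (-5.6)^2) = sqrt(114.49 + 31.36) = sqrt(145.85) = 12.0768

|z| = 12.0768


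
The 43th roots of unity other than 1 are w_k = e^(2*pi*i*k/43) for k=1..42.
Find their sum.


With w = e^(2*pi*i/43), all 43 of the 43th roots of unity w^0 = 1, w, ..., w^(42) sum to 0: 1 + w + ... + w^(42) = (1 - w^43)/(1 - w) = 0 since w^43 = 1, w ≠ 1.
Removing the root 1: w + w^2 + ... + w^(42) = 0 - 1 = -1

Sum = -1


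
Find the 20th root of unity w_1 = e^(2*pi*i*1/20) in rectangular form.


Angle = 360*1/20 = 18°
a = cos(18°) = 0.9511
b = sin(18°) = 0.3090

0.9511 + 0.3090i


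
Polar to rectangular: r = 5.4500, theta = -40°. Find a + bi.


a = 5.4500*cos(-40°) = 5.4500*0.76604 = 4.1749
b = 5.4500*sin(-40°) = 5.4500*(-0.64279) = -3.5032

4.1749 - 3.5032i


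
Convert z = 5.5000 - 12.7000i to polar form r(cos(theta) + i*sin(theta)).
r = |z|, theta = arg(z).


r = sqrt(30.25+161.29) = sqrt(191.54) = 13.8398
theta = atan2(-12.7, 5.5) = -66.5840 degrees

r = 13.8398, theta = -66.5840 degrees


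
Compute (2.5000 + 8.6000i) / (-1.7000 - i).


Conjugate of z2 = -1.7000 + i
Numerator: (2.5000 + 8.6000i)(-1.7000 + i) = -12.8500 - 12.1200i
Denominator: (-1.7)^2 + (-1)^2 = 3.89
Result = (-12.8500 - 12.1200i)/3.89

-3.3033 - 3.1157i


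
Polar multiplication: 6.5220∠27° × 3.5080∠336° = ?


r = 6.5220 * 3.5080 = 22.8792
theta = 27° + 336° = 363° = 3° (mod 360)

22.8792 cis(3°)


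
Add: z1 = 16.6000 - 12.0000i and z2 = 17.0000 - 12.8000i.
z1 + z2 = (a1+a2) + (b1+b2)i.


Real: 16.6 + 17 = 33.6
Imag: -12 - 12.8 = -24.8

33.6000 - 24.8000i


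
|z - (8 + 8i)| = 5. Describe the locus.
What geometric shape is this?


|z - z0| = r is a circle with center z0 and radius r.
Center = (8, 8), radius = 5

Circle with center (8, 8) and radius 5


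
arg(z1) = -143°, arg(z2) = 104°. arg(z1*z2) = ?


arg(z1*z2) = -143° + 104° = -39°
Normalized to (-180°, 180°]: -39°

-39°


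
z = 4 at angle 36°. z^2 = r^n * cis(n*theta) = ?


r^2 = 4^2 = 16
n*theta = 2*36° = 72° = 72° (mod 360)
a = 16*cos(72°) = 4.9443
b = 16*sin(72°) = 15.2169

16 cis(72°) = 4.9443 + 15.2169i


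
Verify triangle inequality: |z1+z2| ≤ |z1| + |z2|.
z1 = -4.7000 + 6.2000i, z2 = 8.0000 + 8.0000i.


|z1| = sqrt((-4.7)^2 + 6.2^2) = sqrt(60.53) = 7.7801
|z2| = sqrt(8^2 + 8^2) = sqrt(128) = 11.3137
z1+z2 = 3.3000 + 14.2000i
|z1+z2| = sqrt(212.53) = 14.5784
|z1|+|z2| = 7.7801 + 11.3137 = 19.0938

|z1+z2| = 14.5784 ≤ |z1|+|z2| = 19.0938 (verified)


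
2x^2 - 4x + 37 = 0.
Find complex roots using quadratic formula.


disc = (-4)^2 - 4*2*37 = 16 - 296 = -280
sqrt(|disc|) = sqrt(280) = 16.7332
Real part = 4/(2*2) = 1.0000
Imag part = 16.7332/(2*2) = 4.1833

1.0000 ± 4.1833i


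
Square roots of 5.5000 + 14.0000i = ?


|z| = sqrt(30.25+196) = 15.0416
sqrt((|z|+a)/2) = sqrt((15.0416+5.5)/2) = sqrt(10.2708) = 3.2048
sqrt((|z|-a)/2) = sqrt((15.0416-5.5)/2) = sqrt(4.7708) = 2.1842

±(3.2048 + 2.1842i) i.e. 3.2048 + 2.1842i and -3.2048 - 2.1842i


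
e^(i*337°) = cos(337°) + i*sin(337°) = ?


cos(337°) = 0.9205
sin(337°) = -0.3907

e^(i*337°) = 0.9205 - 0.3907i


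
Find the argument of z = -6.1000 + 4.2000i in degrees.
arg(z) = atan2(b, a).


Re = -6.1, Im = 4.2
arg = atan2(4.2, -6.1) = 145.4516 degrees

arg(z) = 145.4516 degrees


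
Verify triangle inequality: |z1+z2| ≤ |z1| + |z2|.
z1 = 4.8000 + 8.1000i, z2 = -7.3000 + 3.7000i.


|z1| = sqrt(4.8^2 + 8.1^2) = sqrt(88.65) = 9.4154
|z2| = sqrt((-7.3)^2 + 3.7^2) = sqrt(66.98) = 8.1841
z1+z2 = -2.5000 + 11.8000i
|z1+z2| = sqrt(145.49) = 12.0619
|z1|+|z2| = 9.4154 + 8.1841 = 17.5995

|z1+z2| = 12.0619 ≤ |z1|+|z2| = 17.5995 (verified)


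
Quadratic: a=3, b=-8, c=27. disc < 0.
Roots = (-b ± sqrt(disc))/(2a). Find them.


disc = (-8)^2 - 4*3*27 = 64 - 324 = -260
sqrt(|disc|) = sqrt(260) = 16.1245
Real part = 8/(2*3) = 1.3333
Imag part = 16.1245/(2*3) = 2.6874

1.3333 ± 2.6874i


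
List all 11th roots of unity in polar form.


The 11th roots of unity are cis(360k/11°) for k=0..10
Angle step = 360/11 = 32.7273°
Primitive root: cis(32.7273°)
Primitive root = 0.8413 + 0.5406i

11 roots at angles: 0°, 32.7273°, 65.4545°, 98.1818°, 130.9091°, 163.6364°, 196.3636°, 229.0909°, 261.8182°, 294.5455°, 327.2727°


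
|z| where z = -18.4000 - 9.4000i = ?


|z| = sqrt((-18.4)^2 + (-9.4)^2) = sqrt(338.56 + 88.36) = sqrt(426.92) = 20.6620

|z| = 20.6620


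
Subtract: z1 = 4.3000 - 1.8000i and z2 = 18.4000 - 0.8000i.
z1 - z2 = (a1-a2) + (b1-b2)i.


Real: 4.3 - 18.4 = -14.1
Imag: -1.8 + 0.8 = -1

-14.1000 - i


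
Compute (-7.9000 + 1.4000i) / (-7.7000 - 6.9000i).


Conjugate of z2 = -7.7000 + 6.9000i
Numerator: (-7.9000 + 1.4000i)(-7.7000 + 6.9000i) = 51.1700 - 65.2900i
Denominator: (-7.7)^2 + (-6.9)^2 = 106.9
Result = (51.1700 - 65.2900i)/106.9

0.4787 - 0.6108i


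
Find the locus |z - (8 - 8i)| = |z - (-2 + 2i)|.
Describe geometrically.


Equal distances means the locus is the perpendicular bisector of z1 and z2.
Midpoint = ((8+(-2))/2, (-8+2)/2) = (3.0000, -3.0000)

Perpendicular bisector through (3.0000, -3.0000)


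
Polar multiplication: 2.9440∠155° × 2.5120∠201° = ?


r = 2.9440 * 2.5120 = 7.3953
theta = 155° + 201° = 356° = 356° (mod 360)

7.3953 cis(356°)


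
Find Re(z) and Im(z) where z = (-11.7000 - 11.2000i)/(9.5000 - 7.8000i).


Multiply by conjugate: (-11.7000 - 11.2000i)(9.5000 + 7.8000i) / (9.5^2 + (-7.8)^2)
Numerator real = -11.7*9.5 - (11.2)*(-7.8) = -23.79
Numerator imag = -11.2*9.5 - (-11.7)*(-7.8) = -197.66
Denominator = 151.09
Re(z) = -23.79/151.09 = -0.1575
Im(z) = -197.66/151.09 = -1.3082

Re(z) = -0.1575, Im(z) = -1.3082


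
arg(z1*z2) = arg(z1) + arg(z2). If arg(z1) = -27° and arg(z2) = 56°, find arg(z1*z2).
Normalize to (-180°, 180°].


arg(z1*z2) = -27° + 56° = 29°
Normalized to (-180°, 180°]: 29°

29°


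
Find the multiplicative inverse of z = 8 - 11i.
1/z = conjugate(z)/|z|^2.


|z|^2 = 64+121 = 185
1/z = (8 + 11i)/185

1/z = 0.0432 + 0.0595i


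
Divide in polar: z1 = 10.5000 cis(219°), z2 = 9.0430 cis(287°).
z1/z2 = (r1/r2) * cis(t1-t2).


r = 10.5000 / 9.0430 = 1.1611
theta = 219° - 287° = -68° = 292° (mod 360)

1.1611 cis(292°)


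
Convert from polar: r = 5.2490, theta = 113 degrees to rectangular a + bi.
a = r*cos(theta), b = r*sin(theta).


a = 5.2490*cos(113°) = 5.2490*(-0.39073) = -2.0509
b = 5.2490*sin(113°) = 5.2490*0.9205 = 4.8317

-2.0509 + 4.8317i


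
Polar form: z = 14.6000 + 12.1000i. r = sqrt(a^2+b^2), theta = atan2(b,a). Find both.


r = sqrt(213.16+146.41) = sqrt(359.57) = 18.9623
theta = atan2(12.1, 14.6) = 39.6508 degrees

r = 18.9623, theta = 39.6508 degrees


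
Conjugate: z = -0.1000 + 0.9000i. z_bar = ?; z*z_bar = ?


z_bar = -0.1000 - 0.9000i
z*z_bar = (-0.1)^2 + 0.9^2 = 0.01 + 0.81 = 0.82

z_bar = -0.1000 - 0.9000i, z*z_bar = 0.82


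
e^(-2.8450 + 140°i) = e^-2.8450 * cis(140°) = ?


e^-2.8450 = 0.05813
cos(140°) = -0.766
sin(140°) = 0.6428
Real = 0.05813*(-0.766) = -0.0445
Imag = 0.05813*0.6428 = 0.0374

-0.0445 + 0.0374i


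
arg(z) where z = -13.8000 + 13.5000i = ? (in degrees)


Re = -13.8, Im = 13.5
arg = atan2(13.5, -13.8) = 135.6296 degrees

arg(z) = 135.6296 degrees


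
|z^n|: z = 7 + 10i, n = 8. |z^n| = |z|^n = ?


|z| = sqrt(49+100) = sqrt(149) = 12.2066
|z^8| = |z|^8 = (sqrt(149))^8 = 149^4 = 492884401

|z^8| = 492884401


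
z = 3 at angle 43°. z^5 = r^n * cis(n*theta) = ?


r^5 = 3^5 = 243
n*theta = 5*43° = 215° = 215° (mod 360)
a = 243*cos(215°) = -199.0539
b = 243*sin(215°) = -139.3791

243 cis(215°) = -199.0539 - 139.3791i


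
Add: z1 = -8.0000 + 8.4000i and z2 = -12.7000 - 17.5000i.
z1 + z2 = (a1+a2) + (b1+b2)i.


Real: -8 - 12.7 = -20.7
Imag: 8.4 - 17.5 = -9.1

-20.7000 - 9.1000i


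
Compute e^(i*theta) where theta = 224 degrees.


cos(224°) = -0.7193
sin(224°) = -0.6947

e^(i*224°) = -0.7193 - 0.6947i


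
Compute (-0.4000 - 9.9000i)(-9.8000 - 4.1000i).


Real = -0.4*(-9.8) - (-9.9)*(-4.1) = 3.92 - 40.59 = -36.67
Imag = -0.4*(-4.1) - (9.8)*(-9.9) = 1.64 + 97.02 = 98.66

-36.6700 + 98.6600i


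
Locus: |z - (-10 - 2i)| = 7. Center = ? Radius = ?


|z - z0| = r is a circle with center z0 and radius r.
Center = (-10, -2), radius = 7

Circle with center (-10, -2) and radius 7


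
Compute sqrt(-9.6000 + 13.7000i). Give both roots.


|z| = sqrt(92.16+187.69) = 16.7287
sqrt((|z|+a)/2) = sqrt((16.7287+(-9.6))/2) = sqrt(3.5644) = 1.8880
sqrt((|z|-a)/2) = sqrt((16.7287-(-9.6))/2) = sqrt(13.1644) = 3.6283

±(1.8880 + 3.6283i) i.e. 1.8880 + 3.6283i and -1.8880 - 3.6283i


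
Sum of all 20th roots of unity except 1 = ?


With w = e^(2*pi*i/20), all 20 of the 20th roots of unity w^0 = 1, w, ..., w^(19) sum to 0: 1 + w + ... + w^(19) = (1 - w^20)/(1 - w) = 0 since w^20 = 1, w ≠ 1.
Removing the root 1: w + w^2 + ... + w^(19) = 0 - 1 = -1

Sum = -1


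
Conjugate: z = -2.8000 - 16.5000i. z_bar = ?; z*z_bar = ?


z_bar = -2.8000 + 16.5000i
z*z_bar = (-2.8)^2 + (-16.5)^2 = 7.84 + 272.25 = 280.09

z_bar = -2.8000 + 16.5000i, z*z_bar = 280.09


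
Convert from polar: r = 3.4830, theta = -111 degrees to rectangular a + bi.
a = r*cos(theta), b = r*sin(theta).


a = 3.4830*cos(-111°) = 3.4830*(-0.35837) = -1.2482
b = 3.4830*sin(-111°) = 3.4830*(-0.9336) = -3.2517

-1.2482 - 3.2517i


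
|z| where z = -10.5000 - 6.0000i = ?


|z| = sqrt((-10.5)^2 + (-6)^2) = sqrt(110.25 + 36) = sqrt(146.25) = 12.0934

|z| = 12.0934


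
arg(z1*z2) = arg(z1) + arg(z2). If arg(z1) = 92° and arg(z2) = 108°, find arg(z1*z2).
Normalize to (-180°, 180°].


arg(z1*z2) = 92° + 108° = 200°
Normalized to (-180°, 180°]: -160°

-160°


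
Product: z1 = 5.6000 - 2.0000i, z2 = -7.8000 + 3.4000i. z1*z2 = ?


Real = 5.6*(-7.8) - (-2)*3.4 = -43.68 - (-6.8) = -36.88
Imag = 5.6*3.4 - (7.8)*(-2) = 19.04 + 15.6 = 34.64

-36.8800 + 34.6400i


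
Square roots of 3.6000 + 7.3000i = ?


|z| = sqrt(12.96+53.29) = 8.1394
sqrt((|z|+a)/2) = sqrt((8.1394+3.6)/2) = sqrt(5.8697) = 2.4227
sqrt((|z|-a)/2) = sqrt((8.1394-3.6)/2) = sqrt(2.2697) = 1.5066

±(2.4227 + 1.5066i) i.e. 2.4227 + 1.5066i and -2.4227 - 1.5066i


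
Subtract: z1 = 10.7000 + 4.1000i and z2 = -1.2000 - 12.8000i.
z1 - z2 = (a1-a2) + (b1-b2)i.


Real: 10.7 + 1.2 = 11.9
Imag: 4.1 + 12.8 = 16.9

11.9000 + 16.9000i


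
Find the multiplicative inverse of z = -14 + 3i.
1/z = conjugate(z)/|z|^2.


|z|^2 = 196+9 = 205
1/z = (-14 - 3i)/205

1/z = -0.0683 - 0.0146i


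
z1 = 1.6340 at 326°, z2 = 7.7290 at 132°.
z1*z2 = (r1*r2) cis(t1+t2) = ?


r = 1.6340 * 7.7290 = 12.6292
theta = 326° + 132° = 458° = 98° (mod 360)

12.6292 cis(98°)


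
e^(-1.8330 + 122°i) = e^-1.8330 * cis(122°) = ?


e^-1.8330 = 0.15993
cos(122°) = -0.52992
sin(122°) = 0.848
Real = 0.15993*(-0.52992) = -0.0848
Imag = 0.15993*0.848 = 0.1356

-0.0848 + 0.1356i


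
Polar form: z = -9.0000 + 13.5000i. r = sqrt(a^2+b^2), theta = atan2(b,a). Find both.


r = sqrt(81+182.25) = sqrt(263.25) = 16.2250
theta = atan2(13.5, -9) = 123.6901 degrees

r = 16.2250, theta = 123.6901 degrees


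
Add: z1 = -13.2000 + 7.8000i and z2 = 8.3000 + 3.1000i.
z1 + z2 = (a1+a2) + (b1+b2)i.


Real: -13.2 + 8.3 = -4.9
Imag: 7.8 + 3.1 = 10.9

-4.9000 + 10.9000i


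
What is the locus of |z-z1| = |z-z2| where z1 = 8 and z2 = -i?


Equal distances means the locus is the perpendicular bisector of z1 and z2.
Midpoint = ((8+0)/2, (0+(-1))/2) = (4.0000, -0.5000)

Perpendicular bisector through (4.0000, -0.5000)


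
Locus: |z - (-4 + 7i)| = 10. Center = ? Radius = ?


|z - z0| = r is a circle with center z0 and radius r.
Center = (-4, 7), radius = 10

Circle with center (-4, 7) and radius 10


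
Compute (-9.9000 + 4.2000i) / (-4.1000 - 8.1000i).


Conjugate of z2 = -4.1000 + 8.1000i
Numerator: (-9.9000 + 4.2000i)(-4.1000 + 8.1000i) = 6.5700 - 97.4100i
Denominator: (-4.1)^2 + (-8.1)^2 = 82.42
Result = (6.5700 - 97.4100i)/82.42

0.0797 - 1.1819i


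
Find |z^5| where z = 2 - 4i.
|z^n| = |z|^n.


|z| = sqrt(4+16) = sqrt(20) = 4.4721
|z^5| = |z|^5 = (sqrt(20))^5 = 20^2 * sqrt(20) = 400*sqrt(20)

|z^5| = 400*sqrt(20) ≈ 1788.8544


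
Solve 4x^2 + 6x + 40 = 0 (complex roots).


disc = 6^2 - 4*4*40 = 36 - 640 = -604
sqrt(|disc|) = sqrt(604) = 24.5764
Real part = -6/(2*4) = -0.7500
Imag part = 24.5764/(2*4) = 3.0721

-0.7500 ± 3.0721i


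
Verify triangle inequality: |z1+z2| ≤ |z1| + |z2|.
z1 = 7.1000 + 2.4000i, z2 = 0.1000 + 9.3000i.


|z1| = sqrt(7.1^2 + 2.4^2) = sqrt(56.17) = 7.4947
|z2| = sqrt(0.1^2 + 9.3^2) = sqrt(86.5) = 9.3005
z1+z2 = 7.2000 + 11.7000i
|z1+z2| = sqrt(188.73) = 13.7379
|z1|+|z2| = 7.4947 + 9.3005 = 16.7952

|z1+z2| = 13.7379 ≤ |z1|+|z2| = 16.7952 (verified)


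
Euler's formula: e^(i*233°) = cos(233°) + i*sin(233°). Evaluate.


cos(233°) = -0.6018
sin(233°) = -0.7986

e^(i*233°) = -0.6018 - 0.7986i


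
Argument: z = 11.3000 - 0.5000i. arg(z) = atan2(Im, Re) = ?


Re = 11.3, Im = -0.5
arg = atan2(-0.5, 11.3) = -2.5336 degrees

arg(z) = -2.5336 degrees


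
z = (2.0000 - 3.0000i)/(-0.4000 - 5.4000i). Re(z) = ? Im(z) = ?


Multiply by conjugate: (2.0000 - 3.0000i)(-0.4000 + 5.4000i) / ((-0.4)^2 + (-5.4)^2)
Numerator real = 2*(-0.4) - (3)*(-5.4) = 15.4
Numerator imag = -3*(-0.4) - 2*(-5.4) = 12
Denominator = 29.32
Re(z) = 15.4/29.32 = 0.5252
Im(z) = 12/29.32 = 0.4093

Re(z) = 0.5252, Im(z) = 0.4093


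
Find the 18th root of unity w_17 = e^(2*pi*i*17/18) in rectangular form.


Angle = 360*17/18 = 340°
a = cos(340°) = 0.9397
b = sin(340°) = -0.3420

0.9397 - 0.3420i


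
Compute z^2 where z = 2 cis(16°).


r^2 = 2^2 = 4
n*theta = 2*16° = 32° = 32° (mod 360)
a = 4*cos(32°) = 3.3922
b = 4*sin(32°) = 2.1197

4 cis(32°) = 3.3922 + 2.1197i


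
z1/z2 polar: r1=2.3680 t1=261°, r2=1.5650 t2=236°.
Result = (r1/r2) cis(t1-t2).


r = 2.3680 / 1.5650 = 1.5131
theta = 261° - 236° = 25° = 25° (mod 360)

1.5131 cis(25°)


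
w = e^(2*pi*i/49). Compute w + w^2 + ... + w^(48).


With w = e^(2*pi*i/49), all 49 of the 49th roots of unity w^0 = 1, w, ..., w^(48) sum to 0: 1 + w + ... + w^(48) = (1 - w^49)/(1 - w) = 0 since w^49 = 1, w ≠ 1.
Removing the root 1: w + w^2 + ... + w^(48) = 0 - 1 = -1

Sum = -1


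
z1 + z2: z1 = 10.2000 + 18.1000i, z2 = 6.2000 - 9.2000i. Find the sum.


Real: 10.2 + 6.2 = 16.4
Imag: 18.1 - 9.2 = 8.9

16.4000 + 8.9000i


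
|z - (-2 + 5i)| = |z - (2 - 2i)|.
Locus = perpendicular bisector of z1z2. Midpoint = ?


Equal distances means the locus is the perpendicular bisector of z1 and z2.
Midpoint = ((-2+2)/2, (5+(-2))/2) = (0, 1.5000)

Perpendicular bisector through (0, 1.5000)


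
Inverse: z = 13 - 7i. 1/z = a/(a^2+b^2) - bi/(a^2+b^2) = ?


|z|^2 = 169+49 = 218
1/z = (13 + 7i)/218

1/z = 0.0596 + 0.0321i


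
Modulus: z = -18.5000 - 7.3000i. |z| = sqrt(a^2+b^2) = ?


|z| = sqrt((-18.5)^2 + (-7.3)^2) = sqrt(342.25 + 53.29) = sqrt(395.54) = 19.8882

|z| = 19.8882


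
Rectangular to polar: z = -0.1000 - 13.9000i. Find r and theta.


r = sqrt(0.01+193.21) = sqrt(193.22) = 13.9004
theta = atan2(-13.9, -0.1) = -90.4122 degrees

r = 13.9004, theta = -90.4122 degrees


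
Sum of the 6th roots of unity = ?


The sum of all 6th roots of unity is 0.
Geometric series: (1 - w^6)/(1 - w) = (1-1)/(1-w) = 0 since w^6 = 1, w ≠ 1.
Alternatively: coefficient of z^5 in z^6 - 1 is 0.

0


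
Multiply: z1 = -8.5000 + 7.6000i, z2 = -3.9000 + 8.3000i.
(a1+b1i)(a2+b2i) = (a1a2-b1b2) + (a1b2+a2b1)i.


Real = -8.5*(-3.9) - 7.6*8.3 = 33.15 - 63.08 = -29.93
Imag = -8.5*8.3 - (3.9)*7.6 = -70.55 - (29.64) = -100.19

-29.9300 - 100.1900i


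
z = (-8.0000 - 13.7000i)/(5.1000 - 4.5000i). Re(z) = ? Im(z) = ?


Multiply by conjugate: (-8.0000 - 13.7000i)(5.1000 + 4.5000i) / (5.1^2 + (-4.5)^2)
Numerator real = -8*5.1 - (13.7)*(-4.5) = 20.85
Numerator imag = -13.7*5.1 - (-8)*(-4.5) = -105.87
Denominator = 46.26
Re(z) = 20.85/46.26 = 0.4507
Im(z) = -105.87/46.26 = -2.2886

Re(z) = 0.4507, Im(z) = -2.2886


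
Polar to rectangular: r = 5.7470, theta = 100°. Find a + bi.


a = 5.7470*cos(100°) = 5.7470*(-0.17365) = -0.9980
b = 5.7470*sin(100°) = 5.7470*0.98481 = 5.6597

-0.9980 + 5.6597i


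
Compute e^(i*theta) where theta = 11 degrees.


cos(11°) = 0.9816
sin(11°) = 0.1908

e^(i*11°) = 0.9816 + 0.1908i


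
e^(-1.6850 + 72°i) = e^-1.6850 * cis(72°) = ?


e^-1.6850 = 0.18544
cos(72°) = 0.309
sin(72°) = 0.9511
Real = 0.18544*0.309 = 0.0573
Imag = 0.18544*0.9511 = 0.1764

0.0573 + 0.1764i


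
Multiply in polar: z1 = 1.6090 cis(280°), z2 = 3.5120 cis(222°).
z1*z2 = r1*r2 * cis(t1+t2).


r = 1.6090 * 3.5120 = 5.6508
theta = 280° + 222° = 502° = 142° (mod 360)

5.6508 cis(142°)


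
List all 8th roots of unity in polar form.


The 8th roots of unity are cis(360k/8°) for k=0..7
Angle step = 360/8 = 45°
Primitive root: cis(45°)
Primitive root = 0.7071 + 0.7071i

8 roots at angles: 0°, 45°, 90°, 135°, 180°, 225°, 270°, 315°


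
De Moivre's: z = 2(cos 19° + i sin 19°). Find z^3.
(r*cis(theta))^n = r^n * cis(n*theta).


r^3 = 2^3 = 8
n*theta = 3*19° = 57° = 57° (mod 360)
a = 8*cos(57°) = 4.3571
b = 8*sin(57°) = 6.7094

8 cis(57°) = 4.3571 + 6.7094i


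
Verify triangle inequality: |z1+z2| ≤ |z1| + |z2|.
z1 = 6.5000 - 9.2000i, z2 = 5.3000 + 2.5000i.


|z1| = sqrt(6.5^2 + (-9.2)^2) = sqrt(126.89) = 11.2645
|z2| = sqrt(5.3^2 + 2.5^2) = sqrt(34.34) = 5.8600
z1+z2 = 11.8000 - 6.7000i
|z1+z2| = sqrt(184.13) = 13.5695
|z1|+|z2| = 11.2645 + 5.8600 = 17.1245

|z1+z2| = 13.5695 ≤ |z1|+|z2| = 17.1245 (verified)


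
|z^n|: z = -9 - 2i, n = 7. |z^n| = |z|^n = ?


|z| = sqrt(81+4) = sqrt(85) = 9.2195
|z^7| = |z|^7 = (sqrt(85))^7 = 85^3 * sqrt(85) = 614125*sqrt(85)

|z^7| = 614125*sqrt(85) ≈ 5661952.7398


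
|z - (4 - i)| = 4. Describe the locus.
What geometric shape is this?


|z - z0| = r is a circle with center z0 and radius r.
Center = (4, -1), radius = 4

Circle with center (4, -1) and radius 4


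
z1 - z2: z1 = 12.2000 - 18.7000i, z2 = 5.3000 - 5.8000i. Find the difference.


Real: 12.2 - 5.3 = 6.9
Imag: -18.7 + 5.8 = -12.9

6.9000 - 12.9000i


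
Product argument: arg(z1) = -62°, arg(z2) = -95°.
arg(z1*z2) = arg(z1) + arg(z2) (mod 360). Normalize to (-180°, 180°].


arg(z1*z2) = -62° - 95° = -157°
Normalized to (-180°, 180°]: -157°

-157°


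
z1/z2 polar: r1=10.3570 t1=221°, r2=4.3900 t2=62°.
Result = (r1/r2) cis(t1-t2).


r = 10.3570 / 4.3900 = 2.3592
theta = 221° - 62° = 159° = 159° (mod 360)

2.3592 cis(159°)


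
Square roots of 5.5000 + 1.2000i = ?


|z| = sqrt(30.25+1.44) = 5.6294
sqrt((|z|+a)/2) = sqrt((5.6294+5.5)/2) = sqrt(5.5647) = 2.3590
sqrt((|z|-a)/2) = sqrt((5.6294-5.5)/2) = sqrt(0.0647) = 0.2543

±(2.3590 + 0.2543i) i.e. 2.3590 + 0.2543i and -2.3590 - 0.2543i


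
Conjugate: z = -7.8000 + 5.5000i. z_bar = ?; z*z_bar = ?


z_bar = -7.8000 - 5.5000i
z*z_bar = (-7.8)^2 + 5.5^2 = 60.84 + 30.25 = 91.09

z_bar = -7.8000 - 5.5000i, z*z_bar = 91.09


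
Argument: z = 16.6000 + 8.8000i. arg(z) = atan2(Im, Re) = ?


Re = 16.6, Im = 8.8
arg = atan2(8.8, 16.6) = 27.9290 degrees

arg(z) = 27.9290 degrees


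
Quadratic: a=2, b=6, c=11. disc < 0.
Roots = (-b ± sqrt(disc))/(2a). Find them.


disc = 6^2 - 4*2*11 = 36 - 88 = -52
sqrt(|disc|) = sqrt(52) = 7.2111
Real part = -6/(2*2) = -1.5000
Imag part = 7.2111/(2*2) = 1.8028

-1.5000 ± 1.8028i


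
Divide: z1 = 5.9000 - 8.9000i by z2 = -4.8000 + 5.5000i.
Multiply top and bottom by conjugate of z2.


Conjugate of z2 = -4.8000 - 5.5000i
Numerator: (5.9000 - 8.9000i)(-4.8000 - 5.5000i) = -77.2700 + 10.2700i
Denominator: (-4.8)^2 + 5.5^2 = 53.29
Result = (-77.2700 + 10.2700i)/53.29

-1.4500 + 0.1927i


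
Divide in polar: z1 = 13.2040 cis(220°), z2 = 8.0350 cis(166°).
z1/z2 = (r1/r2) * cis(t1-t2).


r = 13.2040 / 8.0350 = 1.6433
theta = 220° - 166° = 54° = 54° (mod 360)

1.6433 cis(54°)


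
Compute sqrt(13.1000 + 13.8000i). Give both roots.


|z| = sqrt(171.61+190.44) = 19.0276
sqrt((|z|+a)/2) = sqrt((19.0276+13.1)/2) = sqrt(16.0638) = 4.0080
sqrt((|z|-a)/2) = sqrt((19.0276-13.1)/2) = sqrt(2.9638) = 1.7216

±(4.0080 + 1.7216i) i.e. 4.0080 + 1.7216i and -4.0080 - 1.7216i


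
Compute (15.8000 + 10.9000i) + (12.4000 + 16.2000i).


Real: 15.8 + 12.4 = 28.2
Imag: 10.9 + 16.2 = 27.1

28.2000 + 27.1000i


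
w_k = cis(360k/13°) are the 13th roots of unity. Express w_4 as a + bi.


Angle = 360*4/13 = 110.7692°
a = cos(110.7692°) = -0.3546
b = sin(110.7692°) = 0.9350

-0.3546 + 0.9350i


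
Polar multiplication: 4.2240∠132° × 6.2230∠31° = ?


r = 4.2240 * 6.2230 = 26.2860
theta = 132° + 31° = 163° = 163° (mod 360)

26.2860 cis(163°)


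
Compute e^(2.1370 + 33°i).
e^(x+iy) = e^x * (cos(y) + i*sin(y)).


e^2.1370 = 8.4740
cos(33°) = 0.83867
sin(33°) = 0.54464
Real = 8.4740*0.83867 = 7.1069
Imag = 8.4740*0.54464 = 4.6153

7.1069 + 4.6153i
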